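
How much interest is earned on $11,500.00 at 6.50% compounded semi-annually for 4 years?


Compound interest earned = final amount − principal.
A = P(1 + r/n)^(nt) = $11,500.00 × (1 + 0.065/2)^(2 × 4) = $14,853.14
Interest = A − P = $14,853.14 − $11,500.00 = $3,353.14

Interest = A - P = $3,353.14


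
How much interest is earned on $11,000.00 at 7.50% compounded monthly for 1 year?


Compound interest earned = final amount − principal.
A = P(1 + r/n)^(nt) = $11,000.00 × (1 + 0.075/12)^(12 × 1) = $11,853.96
Interest = A − P = $11,853.96 − $11,000.00 = $853.96

Interest = A - P = $853.96


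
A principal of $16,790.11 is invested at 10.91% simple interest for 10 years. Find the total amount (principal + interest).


Total amount formula: A = P(1 + rt) = P + P·r·t
Interest: I = P × r × t = $16,790.11 × 0.1091 × 10 = $18,318.01
A = P + I = $16,790.11 + $18,318.01 = $35,108.12

A = P + I = P(1 + rt) = $35,108.12


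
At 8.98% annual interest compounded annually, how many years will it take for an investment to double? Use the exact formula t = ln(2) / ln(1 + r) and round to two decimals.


Doubling condition: (1 + r)^t = 2
Take ln of both sides: t × ln(1 + r) = ln(2)
t = ln(2) / ln(1 + r)
t = 0.693147 / 0.085994
t = 8.06

t = ln(2) / ln(1 + r) = 8.06 years


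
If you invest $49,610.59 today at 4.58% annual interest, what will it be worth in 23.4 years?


Future value formula: FV = PV × (1 + r)^t
FV = $49,610.59 × (1 + 0.0458)^23.4
FV = $49,610.59 × 2.8516625
FV = $141,472.66

FV = PV × (1 + r)^t = $141,472.66


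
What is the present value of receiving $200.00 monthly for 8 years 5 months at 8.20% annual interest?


Present value of an ordinary annuity: PV = PMT × (1 − (1 + r)^(−n)) / r
Monthly rate r = 0.082/12 ≈ 0.00683333, n = 101
PV = $200.00 × (1 − (1 + 0.082/12)^(−101)) / (0.082/12)
PV = $200.00 × 72.779845
PV = $14,555.97

PV = PMT × (1-(1+r)^(-n))/r = $14,555.97


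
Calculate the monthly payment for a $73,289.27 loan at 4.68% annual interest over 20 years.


Loan payment formula: PMT = PV × r / (1 − (1 + r)^(−n))
Monthly rate r = 0.0468/12 = 0.0039, n = 240 months
Denominator: 1 − (1 + 0.0468/12)^(−240) = 0.607092
PMT = $73,289.27 × (0.0468/12) / 0.607092
PMT = $470.82 per month

PMT = PV × r / (1-(1+r)^(-n)) = $470.82/month


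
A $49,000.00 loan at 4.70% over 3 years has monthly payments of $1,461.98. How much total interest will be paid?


Total paid over the life of the loan = PMT × n.
Total paid = $1,461.98 × 36 = $52,631.28
Total interest = total paid − principal = $52,631.28 − $49,000.00 = $3,631.28

Total interest = (PMT × n) - PV = $3,631.28


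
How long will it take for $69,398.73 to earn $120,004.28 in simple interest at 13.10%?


Rearrange the simple interest formula for t:
I = P × r × t  ⇒  t = I / (P × r)
t = $120,004.28 / ($69,398.73 × 0.131)
t = 13.2

t = I/(P×r) = 13.2 years


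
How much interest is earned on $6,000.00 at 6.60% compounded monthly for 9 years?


Compound interest earned = final amount − principal.
A = P(1 + r/n)^(nt) = $6,000.00 × (1 + 0.066/12)^(12 × 9) = $10,849.64
Interest = A − P = $10,849.64 − $6,000.00 = $4,849.64

Interest = A - P = $4,849.64


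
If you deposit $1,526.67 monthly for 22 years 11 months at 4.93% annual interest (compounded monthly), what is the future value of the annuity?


Future value of an ordinary annuity: FV = PMT × ((1 + r)^n − 1) / r
Monthly rate r = 0.0493/12 ≈ 0.00410833, n = 275
FV = $1,526.67 × ((1 + 0.0493/12)^275 − 1) / (0.0493/12)
FV = $1,526.67 × 508.200412
FV = $775,854.32

FV = PMT × ((1+r)^n - 1)/r = $775,854.32


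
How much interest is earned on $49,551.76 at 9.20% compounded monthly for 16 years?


Compound interest earned = final amount − principal.
A = P(1 + r/n)^(nt) = $49,551.76 × (1 + 0.092/12)^(12 × 16) = $214,734.80
Interest = A − P = $214,734.80 − $49,551.76 = $165,183.04

Interest = A - P = $165,183.04


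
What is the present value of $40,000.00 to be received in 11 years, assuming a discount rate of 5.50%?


Present value formula: PV = FV / (1 + r)^t
PV = $40,000.00 / (1 + 0.055)^11
PV = $40,000.00 / 1.8020924
PV = $22,196.42

PV = FV / (1 + r)^t = $22,196.42


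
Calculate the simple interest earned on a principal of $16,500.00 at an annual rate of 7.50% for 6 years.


Simple interest formula: I = P × r × t
I = $16,500.00 × 0.075 × 6
I = $7,425.00

I = P × r × t = $7,425.00


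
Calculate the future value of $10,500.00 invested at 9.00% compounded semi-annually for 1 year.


Compound interest formula: A = P(1 + r/n)^(nt)
A = $10,500.00 × (1 + 0.09/2)^(2 × 1)
Growth factor: (1 + 0.09/2)^2 = 1.092025
A = $10,500.00 × 1.092025
A = $11,466.26

A = P(1 + r/n)^(nt) = $11,466.26


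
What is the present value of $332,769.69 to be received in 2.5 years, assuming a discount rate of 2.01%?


Present value formula: PV = FV / (1 + r)^t
PV = $332,769.69 / (1 + 0.0201)^2.5
PV = $332,769.69 / 1.05101005
PV = $316,618.94

PV = FV / (1 + r)^t = $316,618.94


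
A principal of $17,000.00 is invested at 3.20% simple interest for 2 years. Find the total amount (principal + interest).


Total amount formula: A = P(1 + rt) = P + P·r·t
Interest: I = P × r × t = $17,000.00 × 0.032 × 2 = $1,088.00
A = P + I = $17,000.00 + $1,088.00 = $18,088.00

A = P + I = P(1 + rt) = $18,088.00


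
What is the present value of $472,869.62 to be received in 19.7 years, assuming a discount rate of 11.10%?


Present value formula: PV = FV / (1 + r)^t
PV = $472,869.62 / (1 + 0.111)^19.7
PV = $472,869.62 / 7.953659
PV = $59,453.09

PV = FV / (1 + r)^t = $59,453.09


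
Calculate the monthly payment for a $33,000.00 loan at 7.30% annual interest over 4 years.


Loan payment formula: PMT = PV × r / (1 − (1 + r)^(−n))
Monthly rate r = 0.073/12 ≈ 0.00608333, n = 48 months
Denominator: 1 − (1 + 0.073/12)^(−48) = 0.252571
PMT = $33,000.00 × (0.073/12) / 0.252571
PMT = $794.83 per month

PMT = PV × r / (1-(1+r)^(-n)) = $794.83/month


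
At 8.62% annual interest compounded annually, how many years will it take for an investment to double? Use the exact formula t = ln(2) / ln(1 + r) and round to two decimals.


Doubling condition: (1 + r)^t = 2
Take ln of both sides: t × ln(1 + r) = ln(2)
t = ln(2) / ln(1 + r)
t = 0.693147 / 0.082685
t = 8.38

t = ln(2) / ln(1 + r) = 8.38 years


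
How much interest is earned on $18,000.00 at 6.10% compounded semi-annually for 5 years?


Compound interest earned = final amount − principal.
A = P(1 + r/n)^(nt) = $18,000.00 × (1 + 0.061/2)^(2 × 5) = $24,308.18
Interest = A − P = $24,308.18 − $18,000.00 = $6,308.18

Interest = A - P = $6,308.18


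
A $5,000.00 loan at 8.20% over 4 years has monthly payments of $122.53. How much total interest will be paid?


Total paid over the life of the loan = PMT × n.
Total paid = $122.53 × 48 = $5,881.44
Total interest = total paid − principal = $5,881.44 − $5,000.00 = $881.44

Total interest = (PMT × n) - PV = $881.44


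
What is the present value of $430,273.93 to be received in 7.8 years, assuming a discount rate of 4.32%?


Present value formula: PV = FV / (1 + r)^t
PV = $430,273.93 / (1 + 0.0432)^7.8
PV = $430,273.93 / 1.3908078
PV = $309,369.80

PV = FV / (1 + r)^t = $309,369.80


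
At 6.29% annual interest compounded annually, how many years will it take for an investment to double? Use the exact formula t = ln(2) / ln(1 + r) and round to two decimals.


Doubling condition: (1 + r)^t = 2
Take ln of both sides: t × ln(1 + r) = ln(2)
t = ln(2) / ln(1 + r)
t = 0.693147 / 0.061001
t = 11.36

t = ln(2) / ln(1 + r) = 11.36 years


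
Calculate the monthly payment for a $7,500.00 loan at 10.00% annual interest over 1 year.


Loan payment formula: PMT = PV × r / (1 − (1 + r)^(−n))
Monthly rate r = 0.1/12 ≈ 0.00833333, n = 12 months
Denominator: 1 − (1 + 0.1/12)^(−12) = 0.094788
PMT = $7,500.00 × (0.1/12) / 0.094788
PMT = $659.37 per month

PMT = PV × r / (1-(1+r)^(-n)) = $659.37/month


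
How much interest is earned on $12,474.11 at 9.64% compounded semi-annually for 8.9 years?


Compound interest earned = final amount − principal.
A = P(1 + r/n)^(nt) = $12,474.11 × (1 + 0.0964/2)^(2 × 8.9) = $28,834.71
Interest = A − P = $28,834.71 − $12,474.11 = $16,360.60

Interest = A - P = $16,360.60


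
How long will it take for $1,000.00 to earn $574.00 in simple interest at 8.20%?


Rearrange the simple interest formula for t:
I = P × r × t  ⇒  t = I / (P × r)
t = $574.00 / ($1,000.00 × 0.082)
t = 7

t = I/(P×r) = 7 years


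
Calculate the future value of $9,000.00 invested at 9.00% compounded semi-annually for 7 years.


Compound interest formula: A = P(1 + r/n)^(nt)
A = $9,000.00 × (1 + 0.09/2)^(2 × 7)
Growth factor: (1 + 0.09/2)^14 = 1.8519449
A = $9,000.00 × 1.8519449
A = $16,667.50

A = P(1 + r/n)^(nt) = $16,667.50


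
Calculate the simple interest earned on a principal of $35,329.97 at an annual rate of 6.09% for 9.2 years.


Simple interest formula: I = P × r × t
I = $35,329.97 × 0.0609 × 9.2
I = $19,794.68

I = P × r × t = $19,794.68


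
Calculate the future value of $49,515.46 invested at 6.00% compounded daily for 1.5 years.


Compound interest formula: A = P(1 + r/n)^(nt)
A = $49,515.46 × (1 + 0.06/365)^(365 × 1.5)
Growth factor: (1 + 0.06/365)^547.5 = 1.0941662
A = $49,515.46 × 1.0941662
A = $54,178.14

A = P(1 + r/n)^(nt) = $54,178.14


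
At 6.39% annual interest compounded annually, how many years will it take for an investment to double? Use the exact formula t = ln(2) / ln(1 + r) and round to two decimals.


Doubling condition: (1 + r)^t = 2
Take ln of both sides: t × ln(1 + r) = ln(2)
t = ln(2) / ln(1 + r)
t = 0.693147 / 0.061941
t = 11.19

t = ln(2) / ln(1 + r) = 11.19 years


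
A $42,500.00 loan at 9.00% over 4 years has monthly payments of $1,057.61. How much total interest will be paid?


Total paid over the life of the loan = PMT × n.
Total paid = $1,057.61 × 48 = $50,765.28
Total interest = total paid − principal = $50,765.28 − $42,500.00 = $8,265.28

Total interest = (PMT × n) - PV = $8,265.28


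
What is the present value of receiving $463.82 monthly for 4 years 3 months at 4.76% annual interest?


Present value of an ordinary annuity: PV = PMT × (1 − (1 + r)^(−n)) / r
Monthly rate r = 0.0476/12 ≈ 0.00396667, n = 51
PV = $463.82 × (1 − (1 + 0.0476/12)^(−51)) / (0.0476/12)
PV = $463.82 × 46.089887
PV = $21,377.41

PV = PMT × (1-(1+r)^(-n))/r = $21,377.41


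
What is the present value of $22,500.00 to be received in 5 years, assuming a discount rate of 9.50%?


Present value formula: PV = FV / (1 + r)^t
PV = $22,500.00 / (1 + 0.095)^5
PV = $22,500.00 / 1.574239
PV = $14,292.62

PV = FV / (1 + r)^t = $14,292.62


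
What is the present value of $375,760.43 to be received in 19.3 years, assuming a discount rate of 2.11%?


Present value formula: PV = FV / (1 + r)^t
PV = $375,760.43 / (1 + 0.0211)^19.3
PV = $375,760.43 / 1.4962967
PV = $251,126.95

PV = FV / (1 + r)^t = $251,126.95


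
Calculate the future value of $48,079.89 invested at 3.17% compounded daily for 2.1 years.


Compound interest formula: A = P(1 + r/n)^(nt)
A = $48,079.89 × (1 + 0.0317/365)^(365 × 2.1)
Growth factor: (1 + 0.0317/365)^766.5 = 1.0688327
A = $48,079.89 × 1.0688327
A = $51,389.36

A = P(1 + r/n)^(nt) = $51,389.36


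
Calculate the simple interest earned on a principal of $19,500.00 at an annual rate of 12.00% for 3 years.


Simple interest formula: I = P × r × t
I = $19,500.00 × 0.12 × 3
I = $7,020.00

I = P × r × t = $7,020.00


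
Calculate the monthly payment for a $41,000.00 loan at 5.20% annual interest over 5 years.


Loan payment formula: PMT = PV × r / (1 − (1 + r)^(−n))
Monthly rate r = 0.052/12 ≈ 0.00433333, n = 60 months
Denominator: 1 − (1 + 0.052/12)^(−60) = 0.228515
PMT = $41,000.00 × (0.052/12) / 0.228515
PMT = $777.48 per month

PMT = PV × r / (1-(1+r)^(-n)) = $777.48/month


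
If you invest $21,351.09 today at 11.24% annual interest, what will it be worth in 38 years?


Future value formula: FV = PV × (1 + r)^t
FV = $21,351.09 × (1 + 0.1124)^38
FV = $21,351.09 × 57.268690
FV = $1,222,748.95

FV = PV × (1 + r)^t = $1,222,748.95


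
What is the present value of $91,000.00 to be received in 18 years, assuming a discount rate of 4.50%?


Present value formula: PV = FV / (1 + r)^t
PV = $91,000.00 / (1 + 0.045)^18
PV = $91,000.00 / 2.208479
PV = $41,204.83

PV = FV / (1 + r)^t = $41,204.83


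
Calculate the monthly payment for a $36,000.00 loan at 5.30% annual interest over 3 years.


Loan payment formula: PMT = PV × r / (1 − (1 + r)^(−n))
Monthly rate r = 0.053/12 ≈ 0.00441667, n = 36 months
Denominator: 1 − (1 + 0.053/12)^(−36) = 0.146705
PMT = $36,000.00 × (0.053/12) / 0.146705
PMT = $1,083.81 per month

PMT = PV × r / (1-(1+r)^(-n)) = $1,083.81/month


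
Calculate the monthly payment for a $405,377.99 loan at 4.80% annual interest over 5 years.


Loan payment formula: PMT = PV × r / (1 − (1 + r)^(−n))
Monthly rate r = 0.048/12 = 0.004, n = 60 months
Denominator: 1 − (1 + 0.048/12)^(−60) = 0.2129955
PMT = $405,377.99 × (0.048/12) / 0.2129955
PMT = $7,612.89 per month

PMT = PV × r / (1-(1+r)^(-n)) = $7,612.89/month


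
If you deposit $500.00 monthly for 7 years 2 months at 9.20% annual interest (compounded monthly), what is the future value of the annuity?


Future value of an ordinary annuity: FV = PMT × ((1 + r)^n − 1) / r
Monthly rate r = 0.092/12 ≈ 0.00766667, n = 86
FV = $500.00 × ((1 + 0.092/12)^86 − 1) / (0.092/12)
FV = $500.00 × 121.127873
FV = $60,563.94

FV = PMT × ((1+r)^n - 1)/r = $60,563.94


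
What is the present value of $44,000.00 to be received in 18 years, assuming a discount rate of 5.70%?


Present value formula: PV = FV / (1 + r)^t
PV = $44,000.00 / (1 + 0.057)^18
PV = $44,000.00 / 2.7123752
PV = $16,221.94

PV = FV / (1 + r)^t = $16,221.94


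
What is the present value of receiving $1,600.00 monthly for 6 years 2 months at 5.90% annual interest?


Present value of an ordinary annuity: PV = PMT × (1 − (1 + r)^(−n)) / r
Monthly rate r = 0.059/12 ≈ 0.00491667, n = 74
PV = $1,600.00 × (1 − (1 + 0.059/12)^(−74)) / (0.059/12)
PV = $1,600.00 × 61.906394
PV = $99,050.23

PV = PMT × (1-(1+r)^(-n))/r = $99,050.23


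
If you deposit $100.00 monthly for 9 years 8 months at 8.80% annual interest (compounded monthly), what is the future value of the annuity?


Future value of an ordinary annuity: FV = PMT × ((1 + r)^n − 1) / r
Monthly rate r = 0.088/12 ≈ 0.00733333, n = 116
FV = $100.00 × ((1 + 0.088/12)^116 − 1) / (0.088/12)
FV = $100.00 × 181.902467
FV = $18,190.25

FV = PMT × ((1+r)^n - 1)/r = $18,190.25


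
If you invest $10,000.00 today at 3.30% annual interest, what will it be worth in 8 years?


Future value formula: FV = PV × (1 + r)^t
FV = $10,000.00 × (1 + 0.033)^8
FV = $10,000.00 × 1.296590
FV = $12,965.90

FV = PV × (1 + r)^t = $12,965.90


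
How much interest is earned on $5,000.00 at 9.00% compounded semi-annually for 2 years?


Compound interest earned = final amount − principal.
A = P(1 + r/n)^(nt) = $5,000.00 × (1 + 0.09/2)^(2 × 2) = $5,962.59
Interest = A − P = $5,962.59 − $5,000.00 = $962.59

Interest = A - P = $962.59


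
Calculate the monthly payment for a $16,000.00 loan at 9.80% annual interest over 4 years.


Loan payment formula: PMT = PV × r / (1 − (1 + r)^(−n))
Monthly rate r = 0.098/12 ≈ 0.00816667, n = 48 months
Denominator: 1 − (1 + 0.098/12)^(−48) = 0.323219
PMT = $16,000.00 × (0.098/12) / 0.323219
PMT = $404.27 per month

PMT = PV × r / (1-(1+r)^(-n)) = $404.27/month


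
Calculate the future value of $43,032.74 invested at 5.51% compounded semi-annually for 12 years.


Compound interest formula: A = P(1 + r/n)^(nt)
A = $43,032.74 × (1 + 0.0551/2)^(2 × 12)
Growth factor: (1 + 0.0551/2)^24 = 1.9198669
A = $43,032.74 × 1.9198669
A = $82,617.13

A = P(1 + r/n)^(nt) = $82,617.13


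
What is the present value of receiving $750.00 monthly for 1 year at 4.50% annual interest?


Present value of an ordinary annuity: PV = PMT × (1 − (1 + r)^(−n)) / r
Monthly rate r = 0.045/12 = 0.00375, n = 12
PV = $750.00 × (1 − (1 + 0.045/12)^(−12)) / (0.045/12)
PV = $750.00 × 11.712548
PV = $8,784.41

PV = PMT × (1-(1+r)^(-n))/r = $8,784.41


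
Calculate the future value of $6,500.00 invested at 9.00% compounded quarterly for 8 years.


Compound interest formula: A = P(1 + r/n)^(nt)
A = $6,500.00 × (1 + 0.09/4)^(4 × 8)
Growth factor: (1 + 0.09/4)^32 = 2.038103
A = $6,500.00 × 2.038103
A = $13,247.67

A = P(1 + r/n)^(nt) = $13,247.67


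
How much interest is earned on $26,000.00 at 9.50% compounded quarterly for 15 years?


Compound interest earned = final amount − principal.
A = P(1 + r/n)^(nt) = $26,000.00 × (1 + 0.095/4)^(4 × 15) = $106,318.35
Interest = A − P = $106,318.35 − $26,000.00 = $80,318.35

Interest = A - P = $80,318.35


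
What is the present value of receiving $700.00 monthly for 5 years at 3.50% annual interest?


Present value of an ordinary annuity: PV = PMT × (1 − (1 + r)^(−n)) / r
Monthly rate r = 0.035/12 ≈ 0.00291667, n = 60
PV = $700.00 × (1 − (1 + 0.035/12)^(−60)) / (0.035/12)
PV = $700.00 × 54.969988
PV = $38,478.99

PV = PMT × (1-(1+r)^(-n))/r = $38,478.99


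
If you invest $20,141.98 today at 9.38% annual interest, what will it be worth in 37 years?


Future value formula: FV = PV × (1 + r)^t
FV = $20,141.98 × (1 + 0.0938)^37
FV = $20,141.98 × 27.5869066
FV = $555,654.92

FV = PV × (1 + r)^t = $555,654.92


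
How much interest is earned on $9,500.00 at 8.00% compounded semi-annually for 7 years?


Compound interest earned = final amount − principal.
A = P(1 + r/n)^(nt) = $9,500.00 × (1 + 0.08/2)^(2 × 7) = $16,450.93
Interest = A − P = $16,450.93 − $9,500.00 = $6,950.93

Interest = A - P = $6,950.93


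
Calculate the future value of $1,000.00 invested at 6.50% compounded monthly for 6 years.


Compound interest formula: A = P(1 + r/n)^(nt)
A = $1,000.00 × (1 + 0.065/12)^(12 × 6)
Growth factor: (1 + 0.065/12)^72 = 1.475427
A = $1,000.00 × 1.475427
A = $1,475.43

A = P(1 + r/n)^(nt) = $1,475.43


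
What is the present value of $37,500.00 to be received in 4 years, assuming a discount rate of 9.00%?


Present value formula: PV = FV / (1 + r)^t
PV = $37,500.00 / (1 + 0.09)^4
PV = $37,500.00 / 1.4115816
PV = $26,565.95

PV = FV / (1 + r)^t = $26,565.95


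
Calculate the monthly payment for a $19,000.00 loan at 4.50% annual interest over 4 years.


Loan payment formula: PMT = PV × r / (1 − (1 + r)^(−n))
Monthly rate r = 0.045/12 = 0.00375, n = 48 months
Denominator: 1 − (1 + 0.045/12)^(−48) = 0.164449
PMT = $19,000.00 × (0.045/12) / 0.164449
PMT = $433.27 per month

PMT = PV × r / (1-(1+r)^(-n)) = $433.27/month


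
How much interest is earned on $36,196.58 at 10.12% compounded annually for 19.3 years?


Compound interest earned = final amount − principal.
A = P(1 + r/n)^(nt) = $36,196.58 × (1 + 0.1012/1)^(1 × 19.3) = $232,640.46
Interest = A − P = $232,640.46 − $36,196.58 = $196,443.88

Interest = A - P = $196,443.88


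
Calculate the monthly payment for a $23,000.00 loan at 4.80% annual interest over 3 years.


Loan payment formula: PMT = PV × r / (1 − (1 + r)^(−n))
Monthly rate r = 0.048/12 = 0.004, n = 36 months
Denominator: 1 − (1 + 0.048/12)^(−36) = 0.1338635
PMT = $23,000.00 × (0.048/12) / 0.1338635
PMT = $687.27 per month

PMT = PV × r / (1-(1+r)^(-n)) = $687.27/month


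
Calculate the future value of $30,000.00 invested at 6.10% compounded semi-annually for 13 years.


Compound interest formula: A = P(1 + r/n)^(nt)
A = $30,000.00 × (1 + 0.061/2)^(2 × 13)
Growth factor: (1 + 0.061/2)^26 = 2.1839762
A = $30,000.00 × 2.1839762
A = $65,519.29

A = P(1 + r/n)^(nt) = $65,519.29


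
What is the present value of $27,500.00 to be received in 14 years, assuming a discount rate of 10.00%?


Present value formula: PV = FV / (1 + r)^t
PV = $27,500.00 / (1 + 0.1)^14
PV = $27,500.00 / 3.797498
PV = $7,241.61

PV = FV / (1 + r)^t = $7,241.61


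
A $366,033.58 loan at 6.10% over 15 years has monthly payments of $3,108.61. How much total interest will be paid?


Total paid over the life of the loan = PMT × n.
Total paid = $3,108.61 × 180 = $559,549.80
Total interest = total paid − principal = $559,549.80 − $366,033.58 = $193,516.22

Total interest = (PMT × n) - PV = $193,516.22


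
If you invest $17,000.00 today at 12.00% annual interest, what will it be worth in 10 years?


Future value formula: FV = PV × (1 + r)^t
FV = $17,000.00 × (1 + 0.12)^10
FV = $17,000.00 × 3.105848
FV = $52,799.42

FV = PV × (1 + r)^t = $52,799.42


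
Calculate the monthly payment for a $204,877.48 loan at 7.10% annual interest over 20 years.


Loan payment formula: PMT = PV × r / (1 − (1 + r)^(−n))
Monthly rate r = 0.071/12 ≈ 0.00591667, n = 240 months
Denominator: 1 − (1 + 0.071/12)^(−240) = 0.757272
PMT = $204,877.48 × (0.071/12) / 0.757272
PMT = $1,600.73 per month

PMT = PV × r / (1-(1+r)^(-n)) = $1,600.73/month


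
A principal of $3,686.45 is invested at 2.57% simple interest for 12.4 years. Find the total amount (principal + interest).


Total amount formula: A = P(1 + rt) = P + P·r·t
Interest: I = P × r × t = $3,686.45 × 0.0257 × 12.4 = $1,174.80
A = P + I = $3,686.45 + $1,174.80 = $4,861.25

A = P + I = P(1 + rt) = $4,861.25


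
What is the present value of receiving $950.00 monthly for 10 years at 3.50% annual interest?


Present value of an ordinary annuity: PV = PMT × (1 − (1 + r)^(−n)) / r
Monthly rate r = 0.035/12 ≈ 0.00291667, n = 120
PV = $950.00 × (1 − (1 + 0.035/12)^(−120)) / (0.035/12)
PV = $950.00 × 101.126685
PV = $96,070.35

PV = PMT × (1-(1+r)^(-n))/r = $96,070.35


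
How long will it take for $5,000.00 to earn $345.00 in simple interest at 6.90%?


Rearrange the simple interest formula for t:
I = P × r × t  ⇒  t = I / (P × r)
t = $345.00 / ($5,000.00 × 0.069)
t = 1

t = I/(P×r) = 1 year


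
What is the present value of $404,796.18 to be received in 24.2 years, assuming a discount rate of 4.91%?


Present value formula: PV = FV / (1 + r)^t
PV = $404,796.18 / (1 + 0.0491)^24.2
PV = $404,796.18 / 3.1898383
PV = $126,901.79

PV = FV / (1 + r)^t = $126,901.79


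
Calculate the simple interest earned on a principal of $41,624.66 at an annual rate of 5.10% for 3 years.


Simple interest formula: I = P × r × t
I = $41,624.66 × 0.051 × 3
I = $6,368.57

I = P × r × t = $6,368.57


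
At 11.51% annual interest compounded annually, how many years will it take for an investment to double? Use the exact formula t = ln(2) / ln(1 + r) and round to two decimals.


Doubling condition: (1 + r)^t = 2
Take ln of both sides: t × ln(1 + r) = ln(2)
t = ln(2) / ln(1 + r)
t = 0.693147 / 0.108944
t = 6.36

t = ln(2) / ln(1 + r) = 6.36 years


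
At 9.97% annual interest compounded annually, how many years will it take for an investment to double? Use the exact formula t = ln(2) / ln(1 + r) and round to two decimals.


Doubling condition: (1 + r)^t = 2
Take ln of both sides: t × ln(1 + r) = ln(2)
t = ln(2) / ln(1 + r)
t = 0.693147 / 0.095037
t = 7.29

t = ln(2) / ln(1 + r) = 7.29 years


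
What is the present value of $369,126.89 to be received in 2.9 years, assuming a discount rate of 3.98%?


Present value formula: PV = FV / (1 + r)^t
PV = $369,126.89 / (1 + 0.0398)^2.9
PV = $369,126.89 / 1.1198361
PV = $329,625.82

PV = FV / (1 + r)^t = $329,625.82


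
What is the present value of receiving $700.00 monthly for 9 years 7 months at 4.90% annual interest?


Present value of an ordinary annuity: PV = PMT × (1 − (1 + r)^(−n)) / r
Monthly rate r = 0.049/12 ≈ 0.00408333, n = 115
PV = $700.00 × (1 − (1 + 0.049/12)^(−115)) / (0.049/12)
PV = $700.00 × 91.625912
PV = $64,138.14

PV = PMT × (1-(1+r)^(-n))/r = $64,138.14


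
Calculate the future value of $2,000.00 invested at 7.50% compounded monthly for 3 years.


Compound interest formula: A = P(1 + r/n)^(nt)
A = $2,000.00 × (1 + 0.075/12)^(12 × 3)
Growth factor: (1 + 0.075/12)^36 = 1.251446
A = $2,000.00 × 1.251446
A = $2,502.89

A = P(1 + r/n)^(nt) = $2,502.89


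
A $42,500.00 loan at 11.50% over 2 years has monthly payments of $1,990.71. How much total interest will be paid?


Total paid over the life of the loan = PMT × n.
Total paid = $1,990.71 × 24 = $47,777.04
Total interest = total paid − principal = $47,777.04 − $42,500.00 = $5,277.04

Total interest = (PMT × n) - PV = $5,277.04


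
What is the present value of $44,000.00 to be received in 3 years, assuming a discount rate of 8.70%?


Present value formula: PV = FV / (1 + r)^t
PV = $44,000.00 / (1 + 0.087)^3
PV = $44,000.00 / 1.2843655
PV = $34,258.16

PV = FV / (1 + r)^t = $34,258.16


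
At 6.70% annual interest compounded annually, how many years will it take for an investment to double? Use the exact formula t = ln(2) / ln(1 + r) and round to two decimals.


Doubling condition: (1 + r)^t = 2
Take ln of both sides: t × ln(1 + r) = ln(2)
t = ln(2) / ln(1 + r)
t = 0.693147 / 0.064851
t = 10.69

t = ln(2) / ln(1 + r) = 10.69 years


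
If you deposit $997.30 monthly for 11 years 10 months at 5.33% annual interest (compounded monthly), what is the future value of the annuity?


Future value of an ordinary annuity: FV = PMT × ((1 + r)^n − 1) / r
Monthly rate r = 0.0533/12 ≈ 0.00444167, n = 142
FV = $997.30 × ((1 + 0.0533/12)^142 − 1) / (0.0533/12)
FV = $997.30 × 197.298551
FV = $196,765.84

FV = PMT × ((1+r)^n - 1)/r = $196,765.84


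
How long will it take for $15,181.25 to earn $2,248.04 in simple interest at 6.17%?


Rearrange the simple interest formula for t:
I = P × r × t  ⇒  t = I / (P × r)
t = $2,248.04 / ($15,181.25 × 0.0617)
t = 2.4

t = I/(P×r) = 2.4 years


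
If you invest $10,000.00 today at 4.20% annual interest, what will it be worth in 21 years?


Future value formula: FV = PV × (1 + r)^t
FV = $10,000.00 × (1 + 0.042)^21
FV = $10,000.00 × 2.372587
FV = $23,725.87

FV = PV × (1 + r)^t = $23,725.87


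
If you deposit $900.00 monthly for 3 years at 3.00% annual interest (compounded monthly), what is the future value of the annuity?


Future value of an ordinary annuity: FV = PMT × ((1 + r)^n − 1) / r
Monthly rate r = 0.03/12 = 0.0025, n = 36
FV = $900.00 × ((1 + 0.03/12)^36 − 1) / (0.03/12)
FV = $900.00 × 37.620560
FV = $33,858.50

FV = PMT × ((1+r)^n - 1)/r = $33,858.50


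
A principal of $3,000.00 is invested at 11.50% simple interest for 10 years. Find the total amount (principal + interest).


Total amount formula: A = P(1 + rt) = P + P·r·t
Interest: I = P × r × t = $3,000.00 × 0.115 × 10 = $3,450.00
A = P + I = $3,000.00 + $3,450.00 = $6,450.00

A = P + I = P(1 + rt) = $6,450.00


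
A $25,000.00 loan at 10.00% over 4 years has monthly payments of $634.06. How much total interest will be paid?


Total paid over the life of the loan = PMT × n.
Total paid = $634.06 × 48 = $30,434.88
Total interest = total paid − principal = $30,434.88 − $25,000.00 = $5,434.88

Total interest = (PMT × n) - PV = $5,434.88


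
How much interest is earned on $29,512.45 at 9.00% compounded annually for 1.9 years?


Compound interest earned = final amount − principal.
A = P(1 + r/n)^(nt) = $29,512.45 × (1 + 0.09/1)^(1 × 1.9) = $34,762.87
Interest = A − P = $34,762.87 − $29,512.45 = $5,250.42

Interest = A - P = $5,250.42


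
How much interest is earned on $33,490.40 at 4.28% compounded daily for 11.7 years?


Compound interest earned = final amount − principal.
A = P(1 + r/n)^(nt) = $33,490.40 × (1 + 0.0428/365)^(365 × 11.7) = $55,256.69
Interest = A − P = $55,256.69 − $33,490.40 = $21,766.29

Interest = A - P = $21,766.29


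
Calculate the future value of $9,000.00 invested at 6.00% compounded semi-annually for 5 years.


Compound interest formula: A = P(1 + r/n)^(nt)
A = $9,000.00 × (1 + 0.06/2)^(2 × 5)
Growth factor: (1 + 0.06/2)^10 = 1.3439164
A = $9,000.00 × 1.3439164
A = $12,095.25

A = P(1 + r/n)^(nt) = $12,095.25


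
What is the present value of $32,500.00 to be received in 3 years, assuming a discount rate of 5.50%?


Present value formula: PV = FV / (1 + r)^t
PV = $32,500.00 / (1 + 0.055)^3
PV = $32,500.00 / 1.1742414
PV = $27,677.44

PV = FV / (1 + r)^t = $27,677.44


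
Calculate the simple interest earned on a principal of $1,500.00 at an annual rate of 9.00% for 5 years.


Simple interest formula: I = P × r × t
I = $1,500.00 × 0.09 × 5
I = $675.00

I = P × r × t = $675.00


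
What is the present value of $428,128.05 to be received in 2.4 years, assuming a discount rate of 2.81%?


Present value formula: PV = FV / (1 + r)^t
PV = $428,128.05 / (1 + 0.0281)^2.4
PV = $428,128.05 / 1.0687715
PV = $400,579.59

PV = FV / (1 + r)^t = $400,579.59


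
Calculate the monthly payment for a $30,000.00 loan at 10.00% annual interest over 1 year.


Loan payment formula: PMT = PV × r / (1 − (1 + r)^(−n))
Monthly rate r = 0.1/12 ≈ 0.00833333, n = 12 months
Denominator: 1 − (1 + 0.1/12)^(−12) = 0.0947876
PMT = $30,000.00 × (0.1/12) / 0.0947876
PMT = $2,637.48 per month

PMT = PV × r / (1-(1+r)^(-n)) = $2,637.48/month


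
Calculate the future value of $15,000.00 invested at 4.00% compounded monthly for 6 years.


Compound interest formula: A = P(1 + r/n)^(nt)
A = $15,000.00 × (1 + 0.04/12)^(12 × 6)
Growth factor: (1 + 0.04/12)^72 = 1.270742
A = $15,000.00 × 1.270742
A = $19,061.13

A = P(1 + r/n)^(nt) = $19,061.13


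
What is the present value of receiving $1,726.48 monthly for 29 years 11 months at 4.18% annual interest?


Present value of an ordinary annuity: PV = PMT × (1 − (1 + r)^(−n)) / r
Monthly rate r = 0.0418/12 ≈ 0.00348333, n = 359
PV = $1,726.48 × (1 − (1 + 0.0418/12)^(−359)) / (0.0418/12)
PV = $1,726.48 × 204.694817
PV = $353,401.51

PV = PMT × (1-(1+r)^(-n))/r = $353,401.51


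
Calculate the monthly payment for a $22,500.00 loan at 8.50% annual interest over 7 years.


Loan payment formula: PMT = PV × r / (1 − (1 + r)^(−n))
Monthly rate r = 0.085/12 ≈ 0.00708333, n = 84 months
Denominator: 1 − (1 + 0.085/12)^(−84) = 0.447279
PMT = $22,500.00 × (0.085/12) / 0.447279
PMT = $356.32 per month

PMT = PV × r / (1-(1+r)^(-n)) = $356.32/month


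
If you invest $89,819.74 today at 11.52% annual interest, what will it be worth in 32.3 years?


Future value formula: FV = PV × (1 + r)^t
FV = $89,819.74 × (1 + 0.1152)^32.3
FV = $89,819.74 × 33.844973
FV = $3,039,946.68

FV = PV × (1 + r)^t = $3,039,946.68


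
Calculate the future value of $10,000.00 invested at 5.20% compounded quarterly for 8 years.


Compound interest formula: A = P(1 + r/n)^(nt)
A = $10,000.00 × (1 + 0.052/4)^(4 × 8)
Growth factor: (1 + 0.052/4)^32 = 1.511828
A = $10,000.00 × 1.511828
A = $15,118.28

A = P(1 + r/n)^(nt) = $15,118.28


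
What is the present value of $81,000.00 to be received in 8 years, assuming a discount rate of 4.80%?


Present value formula: PV = FV / (1 + r)^t
PV = $81,000.00 / (1 + 0.048)^8
PV = $81,000.00 / 1.4550914
PV = $55,666.61

PV = FV / (1 + r)^t = $55,666.61


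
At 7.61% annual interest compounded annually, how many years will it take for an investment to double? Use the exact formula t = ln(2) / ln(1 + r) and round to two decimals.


Doubling condition: (1 + r)^t = 2
Take ln of both sides: t × ln(1 + r) = ln(2)
t = ln(2) / ln(1 + r)
t = 0.693147 / 0.073343
t = 9.45

t = ln(2) / ln(1 + r) = 9.45 years


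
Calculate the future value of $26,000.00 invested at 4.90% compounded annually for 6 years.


Compound interest formula: A = P(1 + r/n)^(nt)
A = $26,000.00 × (1 + 0.049/1)^(1 × 6)
Growth factor: (1 + 0.049/1)^6 = 1.332456
A = $26,000.00 × 1.332456
A = $34,643.86

A = P(1 + r/n)^(nt) = $34,643.86


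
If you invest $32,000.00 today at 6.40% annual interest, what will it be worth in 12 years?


Future value formula: FV = PV × (1 + r)^t
FV = $32,000.00 × (1 + 0.064)^12
FV = $32,000.00 × 2.105230
FV = $67,367.36

FV = PV × (1 + r)^t = $67,367.36


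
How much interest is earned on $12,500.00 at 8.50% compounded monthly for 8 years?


Compound interest earned = final amount − principal.
A = P(1 + r/n)^(nt) = $12,500.00 × (1 + 0.085/12)^(12 × 8) = $24,614.40
Interest = A − P = $24,614.40 − $12,500.00 = $12,114.40

Interest = A - P = $12,114.40


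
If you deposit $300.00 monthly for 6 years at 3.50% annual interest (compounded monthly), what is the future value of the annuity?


Future value of an ordinary annuity: FV = PMT × ((1 + r)^n − 1) / r
Monthly rate r = 0.035/12 ≈ 0.00291667, n = 72
FV = $300.00 × ((1 + 0.035/12)^72 − 1) / (0.035/12)
FV = $300.00 × 79.988927
FV = $23,996.68

FV = PMT × ((1+r)^n - 1)/r = $23,996.68


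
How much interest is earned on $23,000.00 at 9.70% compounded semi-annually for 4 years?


Compound interest earned = final amount − principal.
A = P(1 + r/n)^(nt) = $23,000.00 × (1 + 0.097/2)^(2 × 4) = $33,595.05
Interest = A − P = $33,595.05 − $23,000.00 = $10,595.05

Interest = A - P = $10,595.05


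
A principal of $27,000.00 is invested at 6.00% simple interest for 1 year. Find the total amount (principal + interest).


Total amount formula: A = P(1 + rt) = P + P·r·t
Interest: I = P × r × t = $27,000.00 × 0.06 × 1 = $1,620.00
A = P + I = $27,000.00 + $1,620.00 = $28,620.00

A = P + I = P(1 + rt) = $28,620.00


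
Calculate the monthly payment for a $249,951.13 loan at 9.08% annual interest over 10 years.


Loan payment formula: PMT = PV × r / (1 − (1 + r)^(−n))
Monthly rate r = 0.0908/12 ≈ 0.00756667, n = 120 months
Denominator: 1 − (1 + 0.0908/12)^(−120) = 0.595289
PMT = $249,951.13 × (0.0908/12) / 0.595289
PMT = $3,177.11 per month

PMT = PV × r / (1-(1+r)^(-n)) = $3,177.11/month


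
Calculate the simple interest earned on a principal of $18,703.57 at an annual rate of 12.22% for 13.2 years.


Simple interest formula: I = P × r × t
I = $18,703.57 × 0.1222 × 13.2
I = $30,169.61

I = P × r × t = $30,169.61


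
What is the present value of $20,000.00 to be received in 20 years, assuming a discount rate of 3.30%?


Present value formula: PV = FV / (1 + r)^t
PV = $20,000.00 / (1 + 0.033)^20
PV = $20,000.00 / 1.914284
PV = $10,447.77

PV = FV / (1 + r)^t = $10,447.77


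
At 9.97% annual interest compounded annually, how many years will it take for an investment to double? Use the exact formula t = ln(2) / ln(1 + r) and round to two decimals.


Doubling condition: (1 + r)^t = 2
Take ln of both sides: t × ln(1 + r) = ln(2)
t = ln(2) / ln(1 + r)
t = 0.693147 / 0.095037
t = 7.29

t = ln(2) / ln(1 + r) = 7.29 years


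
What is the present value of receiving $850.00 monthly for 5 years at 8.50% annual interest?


Present value of an ordinary annuity: PV = PMT × (1 − (1 + r)^(−n)) / r
Monthly rate r = 0.085/12 ≈ 0.00708333, n = 60
PV = $850.00 × (1 − (1 + 0.085/12)^(−60)) / (0.085/12)
PV = $850.00 × 48.741183
PV = $41,430.01

PV = PMT × (1-(1+r)^(-n))/r = $41,430.01


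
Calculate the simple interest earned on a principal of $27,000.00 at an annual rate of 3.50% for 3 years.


Simple interest formula: I = P × r × t
I = $27,000.00 × 0.035 × 3
I = $2,835.00

I = P × r × t = $2,835.00


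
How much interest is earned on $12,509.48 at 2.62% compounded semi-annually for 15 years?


Compound interest earned = final amount − principal.
A = P(1 + r/n)^(nt) = $12,509.48 × (1 + 0.0262/2)^(2 × 15) = $18,484.54
Interest = A − P = $18,484.54 − $12,509.48 = $5,975.06

Interest = A - P = $5,975.06


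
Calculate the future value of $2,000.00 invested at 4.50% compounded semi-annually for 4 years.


Compound interest formula: A = P(1 + r/n)^(nt)
A = $2,000.00 × (1 + 0.045/2)^(2 × 4)
Growth factor: (1 + 0.045/2)^8 = 1.194831
A = $2,000.00 × 1.194831
A = $2,389.66

A = P(1 + r/n)^(nt) = $2,389.66


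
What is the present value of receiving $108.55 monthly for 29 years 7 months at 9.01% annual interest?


Present value of an ordinary annuity: PV = PMT × (1 − (1 + r)^(−n)) / r
Monthly rate r = 0.0901/12 ≈ 0.00750833, n = 355
PV = $108.55 × (1 − (1 + 0.0901/12)^(−355)) / (0.0901/12)
PV = $108.55 × 123.827269
PV = $13,441.45

PV = PMT × (1-(1+r)^(-n))/r = $13,441.45


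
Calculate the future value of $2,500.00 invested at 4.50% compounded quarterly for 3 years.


Compound interest formula: A = P(1 + r/n)^(nt)
A = $2,500.00 × (1 + 0.045/4)^(4 × 3)
Growth factor: (1 + 0.045/4)^12 = 1.1436744
A = $2,500.00 × 1.1436744
A = $2,859.19

A = P(1 + r/n)^(nt) = $2,859.19


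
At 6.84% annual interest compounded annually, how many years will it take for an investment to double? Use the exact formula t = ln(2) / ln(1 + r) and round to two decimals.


Doubling condition: (1 + r)^t = 2
Take ln of both sides: t × ln(1 + r) = ln(2)
t = ln(2) / ln(1 + r)
t = 0.693147 / 0.066162
t = 10.48

t = ln(2) / ln(1 + r) = 10.48 years


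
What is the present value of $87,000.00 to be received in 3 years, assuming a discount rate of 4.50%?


Present value formula: PV = FV / (1 + r)^t
PV = $87,000.00 / (1 + 0.045)^3
PV = $87,000.00 / 1.14116612
PV = $76,237.80

PV = FV / (1 + r)^t = $76,237.80


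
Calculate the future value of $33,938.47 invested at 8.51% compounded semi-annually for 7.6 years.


Compound interest formula: A = P(1 + r/n)^(nt)
A = $33,938.47 × (1 + 0.0851/2)^(2 × 7.6)
Growth factor: (1 + 0.0851/2)^15.2 = 1.8839647
A = $33,938.47 × 1.8839647
A = $63,938.88

A = P(1 + r/n)^(nt) = $63,938.88


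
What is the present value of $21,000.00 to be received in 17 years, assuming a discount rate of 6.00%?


Present value formula: PV = FV / (1 + r)^t
PV = $21,000.00 / (1 + 0.06)^17
PV = $21,000.00 / 2.692773
PV = $7,798.65

PV = FV / (1 + r)^t = $7,798.65


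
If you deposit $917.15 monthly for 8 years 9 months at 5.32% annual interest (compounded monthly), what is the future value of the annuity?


Future value of an ordinary annuity: FV = PMT × ((1 + r)^n − 1) / r
Monthly rate r = 0.0532/12 ≈ 0.00443333, n = 105
FV = $917.15 × ((1 + 0.0532/12)^105 − 1) / (0.0532/12)
FV = $917.15 × 133.347186
FV = $122,299.37

FV = PMT × ((1+r)^n - 1)/r = $122,299.37


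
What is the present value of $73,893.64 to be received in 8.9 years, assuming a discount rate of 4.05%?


Present value formula: PV = FV / (1 + r)^t
PV = $73,893.64 / (1 + 0.0405)^8.9
PV = $73,893.64 / 1.423818
PV = $51,898.23

PV = FV / (1 + r)^t = $51,898.23


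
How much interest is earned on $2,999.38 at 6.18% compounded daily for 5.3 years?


Compound interest earned = final amount − principal.
A = P(1 + r/n)^(nt) = $2,999.38 × (1 + 0.0618/365)^(365 × 5.3) = $4,161.68
Interest = A − P = $4,161.68 − $2,999.38 = $1,162.30

Interest = A - P = $1,162.30


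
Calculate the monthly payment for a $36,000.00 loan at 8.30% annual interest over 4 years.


Loan payment formula: PMT = PV × r / (1 − (1 + r)^(−n))
Monthly rate r = 0.083/12 ≈ 0.00691667, n = 48 months
Denominator: 1 − (1 + 0.083/12)^(−48) = 0.281692
PMT = $36,000.00 × (0.083/12) / 0.281692
PMT = $883.94 per month

PMT = PV × r / (1-(1+r)^(-n)) = $883.94/month


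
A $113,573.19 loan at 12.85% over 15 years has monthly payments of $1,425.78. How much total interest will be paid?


Total paid over the life of the loan = PMT × n.
Total paid = $1,425.78 × 180 = $256,640.40
Total interest = total paid − principal = $256,640.40 − $113,573.19 = $143,067.21

Total interest = (PMT × n) - PV = $143,067.21
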